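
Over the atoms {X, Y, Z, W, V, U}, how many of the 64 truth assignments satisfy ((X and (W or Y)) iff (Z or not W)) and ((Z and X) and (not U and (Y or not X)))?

Initial set: {(((X and (W or Y)) iff (Z or not W)) and ((Z and X) and (not U and (Y or not X))))}.
(((X and (W or Y)) iff (Z or not W)) and ((Z and X) and (not U and (Y or not X)))): α-rule — add ((X and (W or Y)) iff (Z or not W)), ((Z and X) and (not U and (Y or not X))).
((Z and X) and (not U and (Y or not X))): α-rule — add (Z and X), (not U and (Y or not X)).
(Z and X): α-rule — add Z, X.
(not U and (Y or not X)): α-rule — add not U, (Y or not X).
((X and (W or Y)) iff (Z or not W)): β-rule — branch into (X and (W or Y)), (Z or not W)  //  not (X and (W or Y)), not (Z or not W).
  branch 1 (add (X and (W or Y)), (Z or not W)):
    (X and (W or Y)): α-rule — add X, (W or Y).
    (Y or not X): β-rule — branch into Y  //  not X.
      branch 1.1 (add Y):
        (Z or not W): β-rule — branch into Z  //  not W.
          branch 1.1.1 (add Z):
            (W or Y): β-rule — branch into W  //  Y.
              branch 1.1.1.1 (add W):
                ○ open, literals {U=F, W=T, X=T, Y=T, Z=T}.
              branch 1.1.1.2 (add Y):
                ○ open, literals {U=F, X=T, Y=T, Z=T}.
          branch 1.1.2 (add not W):
            (W or Y): β-rule — branch into W  //  Y.
              branch 1.1.2.1 (add W):
                × closes — contains both W and not W.
              branch 1.1.2.2 (add Y):
                ○ open, literals {U=F, W=F, X=T, Y=T, Z=T}.
      branch 1.2 (add not X):
        × closes — contains both X and not X.
  branch 2 (add not (X and (W or Y)), not (Z or not W)):
    not (Z or not W): α-rule — add not Z, not not W.
    × closes — contains both Z and not Z.
3 branches closed, 3 open.
Each open branch fixes some atoms; the unmentioned ones are free. Counting distinct full assignments: branch {U=F, W=T, X=T, Y=T, Z=T} (V) contributes 2 new; branch {U=F, X=T, Y=T, Z=T} (W, V) contributes 2 new; branch {U=F, W=F, X=T, Y=T, Z=T} (V) contributes 0 new. Total: 4.

4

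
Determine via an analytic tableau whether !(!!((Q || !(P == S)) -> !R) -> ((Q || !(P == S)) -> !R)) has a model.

Initial set: {!(!!((Q || !(P == S)) -> !R) -> ((Q || !(P == S)) -> !R))}.
!(!!((Q || !(P == S)) -> !R) -> ((Q || !(P == S)) -> !R)): α-rule — add !!((Q || !(P == S)) -> !R), !((Q || !(P == S)) -> !R).
!!((Q || !(P == S)) -> !R): drop double negation, giving ((Q || !(P == S)) -> !R).
!((Q || !(P == S)) -> !R): α-rule — add (Q || !(P == S)), !!R.
((Q || !(P == S)) -> !R): β-rule — branch into !(Q || !(P == S))  //  !R.
  branch 1 (add !(Q || !(P == S))):
    !(Q || !(P == S)): α-rule — add !Q, !!(P == S).
    (Q || !(P == S)): β-rule — branch into Q  //  !(P == S).
      branch 1.1 (add Q):
        × closes — contains both Q and !Q.
      branch 1.2 (add !(P == S)):
        !!(P == S): β-rule — branch into P, S  //  !P, !S.
          branch 1.2.1 (add P, S):
            !(P == S): β-rule — branch into P, !S  //  !P, S.
              branch 1.2.1.1 (add P, !S):
                × closes — contains both S and !S.
              branch 1.2.1.2 (add !P, S):
                × closes — contains both P and !P.
          branch 1.2.2 (add !P, !S):
            !(P == S): β-rule — branch into P, !S  //  !P, S.
              branch 1.2.2.1 (add P, !S):
                × closes — contains both P and !P.
              branch 1.2.2.2 (add !P, S):
                × closes — contains both S and !S.
  branch 2 (add !R):
    × closes — contains both R and !R.
All 6 branches close.
Every branch closed; the formula is unsatisfiable.

Unsatisfiable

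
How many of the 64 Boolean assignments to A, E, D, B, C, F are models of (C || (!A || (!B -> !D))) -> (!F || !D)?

Initial set: {T ((C || (!A || (!B -> !D))) -> (!F || !D))}.
T ((C || (!A || (!B -> !D))) -> (!F || !D)): β-rule — branch into F (C || (!A || (!B -> !D)))  //  T (!F || !D).
  branch 1 (add F (C || (!A || (!B -> !D)))):
    F (C || (!A || (!B -> !D))): α-rule — add F C, F (!A || (!B -> !D)).
    F (!A || (!B -> !D)): α-rule — add F !A, F (!B -> !D).
    F (!B -> !D): α-rule — add T !B, F !D.
    ○ open, literals {A=1, B=0, C=0, D=1}.
  branch 2 (add T (!F || !D)):
    T (!F || !D): β-rule — branch into T !F  //  T !D.
      branch 2.1 (add T !F):
        ○ open, literals {F=0}.
      branch 2.2 (add T !D):
        ○ open, literals {D=0}.
0 branches closed, 3 open.
Each open branch fixes some atoms; the unmentioned ones are free. Counting distinct full assignments: branch {A=1, B=0, C=0, D=1} (E, F) contributes 4 new; branch {F=0} (A, E, D, B, C) contributes 30 new; branch {D=0} (A, E, B, C, F) contributes 16 new. Total: 50.

50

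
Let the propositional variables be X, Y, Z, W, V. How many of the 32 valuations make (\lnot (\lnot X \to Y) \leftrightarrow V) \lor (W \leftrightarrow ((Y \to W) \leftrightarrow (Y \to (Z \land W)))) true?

Initial set: {((\lnot (\lnot X \to Y) \leftrightarrow V) \lor (W \leftrightarrow ((Y \to W) \leftrightarrow (Y \to (Z \land W)))))}.
((\lnot (\lnot X \to Y) \leftrightarrow V) \lor (W \leftrightarrow ((Y \to W) \leftrightarrow (Y \to (Z \land W))))): β-rule — branch into (\lnot (\lnot X \to Y) \leftrightarrow V)  //  (W \leftrightarrow ((Y \to W) \leftrightarrow (Y \to (Z \land W)))).
  branch 1 (add (\lnot (\lnot X \to Y) \leftrightarrow V)):
    (\lnot (\lnot X \to Y) \leftrightarrow V): β-rule — branch into \lnot (\lnot X \to Y), V  //  \lnot \lnot (\lnot X \to Y), \lnot V.
      branch 1.1 (add \lnot (\lnot X \to Y), V):
        \lnot (\lnot X \to Y): α-rule — add \lnot X, \lnot Y.
        ○ open, literals {V=1, X=0, Y=0}.
      branch 1.2 (add \lnot \lnot (\lnot X \to Y), \lnot V):
        \lnot \lnot (\lnot X \to Y): β-rule — branch into \lnot \lnot X  //  Y.
          branch 1.2.1 (add \lnot \lnot X):
            ○ open, literals {V=0, X=1}.
          branch 1.2.2 (add Y):
            ○ open, literals {V=0, Y=1}.
  branch 2 (add (W \leftrightarrow ((Y \to W) \leftrightarrow (Y \to (Z \land W))))):
    (W \leftrightarrow ((Y \to W) \leftrightarrow (Y \to (Z \land W)))): β-rule — branch into W, ((Y \to W) \leftrightarrow (Y \to (Z \land W)))  //  \lnot W, \lnot ((Y \to W) \leftrightarrow (Y \to (Z \land W))).
      branch 2.1 (add W, ((Y \to W) \leftrightarrow (Y \to (Z \land W)))):
        ((Y \to W) \leftrightarrow (Y \to (Z \land W))): β-rule — branch into (Y \to W), (Y \to (Z \land W))  //  \lnot (Y \to W), \lnot (Y \to (Z \land W)).
          branch 2.1.1 (add (Y \to W), (Y \to (Z \land W))):
            (Y \to W): β-rule — branch into \lnot Y  //  W.
              branch 2.1.1.1 (add \lnot Y):
                (Y \to (Z \land W)): β-rule — branch into \lnot Y  //  (Z \land W).
                  branch 2.1.1.1.1 (add \lnot Y):
                    ○ open, literals {W=1, Y=0}.
                  branch 2.1.1.1.2 (add (Z \land W)):
                    (Z \land W): α-rule — add Z, W.
                    ○ open, literals {W=1, Y=0, Z=1}.
              branch 2.1.1.2 (add W):
                (Y \to (Z \land W)): β-rule — branch into \lnot Y  //  (Z \land W).
                  branch 2.1.1.2.1 (add \lnot Y):
                    ○ open, literals {W=1, Y=0}.
                  branch 2.1.1.2.2 (add (Z \land W)):
                    (Z \land W): α-rule — add Z, W.
                    ○ open, literals {W=1, Z=1}.
          branch 2.1.2 (add \lnot (Y \to W), \lnot (Y \to (Z \land W))):
            \lnot (Y \to W): α-rule — add Y, \lnot W.
            × closes — contains both W and \lnot W.
      branch 2.2 (add \lnot W, \lnot ((Y \to W) \leftrightarrow (Y \to (Z \land W)))):
        \lnot ((Y \to W) \leftrightarrow (Y \to (Z \land W))): β-rule — branch into (Y \to W), \lnot (Y \to (Z \land W))  //  \lnot (Y \to W), (Y \to (Z \land W)).
          branch 2.2.1 (add (Y \to W), \lnot (Y \to (Z \land W))):
            \lnot (Y \to (Z \land W)): α-rule — add Y, \lnot (Z \land W).
            (Y \to W): β-rule — branch into \lnot Y  //  W.
              branch 2.2.1.1 (add \lnot Y):
                × closes — contains both Y and \lnot Y.
              branch 2.2.1.2 (add W):
                × closes — contains both W and \lnot W.
          branch 2.2.2 (add \lnot (Y \to W), (Y \to (Z \land W))):
            \lnot (Y \to W): α-rule — add Y, \lnot W.
            (Y \to (Z \land W)): β-rule — branch into \lnot Y  //  (Z \land W).
              branch 2.2.2.1 (add \lnot Y):
                × closes — contains both Y and \lnot Y.
              branch 2.2.2.2 (add (Z \land W)):
                (Z \land W): α-rule — add Z, W.
                × closes — contains both W and \lnot W.
5 branches closed, 7 open.
Each open branch fixes some atoms; the unmentioned ones are free. Counting distinct full assignments: branch {V=1, X=0, Y=0} (Z, W) contributes 4 new; branch {V=0, X=1} (Y, Z, W) contributes 8 new; branch {V=0, Y=1} (X, Z, W) contributes 4 new; branch {W=1, Y=0} (X, Z, V) contributes 4 new; branch {W=1, Y=0, Z=1} (X, V) contributes 0 new; branch {W=1, Y=0} (X, Z, V) contributes 0 new; branch {W=1, Z=1} (X, Y, V) contributes 2 new. Total: 22.

22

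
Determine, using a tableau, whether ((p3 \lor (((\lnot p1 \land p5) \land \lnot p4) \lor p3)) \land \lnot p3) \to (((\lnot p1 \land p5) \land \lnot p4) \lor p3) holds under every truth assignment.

Assume the negation and expand:
Initial set: {\lnot (((p3 \lor (((\lnot p1 \land p5) \land \lnot p4) \lor p3)) \land \lnot p3) \to (((\lnot p1 \land p5) \land \lnot p4) \lor p3))}.
\lnot (((p3 \lor (((\lnot p1 \land p5) \land \lnot p4) \lor p3)) \land \lnot p3) \to (((\lnot p1 \land p5) \land \lnot p4) \lor p3)): α-rule — add ((p3 \lor (((\lnot p1 \land p5) \land \lnot p4) \lor p3)) \land \lnot p3), \lnot (((\lnot p1 \land p5) \land \lnot p4) \lor p3).
((p3 \lor (((\lnot p1 \land p5) \land \lnot p4) \lor p3)) \land \lnot p3): α-rule — add (p3 \lor (((\lnot p1 \land p5) \land \lnot p4) \lor p3)), \lnot p3.
\lnot (((\lnot p1 \land p5) \land \lnot p4) \lor p3): α-rule — add \lnot ((\lnot p1 \land p5) \land \lnot p4), \lnot p3.
(p3 \lor (((\lnot p1 \land p5) \land \lnot p4) \lor p3)): β-rule — branch into p3  //  (((\lnot p1 \land p5) \land \lnot p4) \lor p3).
  branch 1 (add p3):
    × closes — contains both p3 and \lnot p3.
  branch 2 (add (((\lnot p1 \land p5) \land \lnot p4) \lor p3)):
    \lnot ((\lnot p1 \land p5) \land \lnot p4): β-rule — branch into \lnot (\lnot p1 \land p5)  //  \lnot \lnot p4.
      branch 2.1 (add \lnot (\lnot p1 \land p5)):
        (((\lnot p1 \land p5) \land \lnot p4) \lor p3): β-rule — branch into ((\lnot p1 \land p5) \land \lnot p4)  //  p3.
          branch 2.1.1 (add ((\lnot p1 \land p5) \land \lnot p4)):
            ((\lnot p1 \land p5) \land \lnot p4): α-rule — add (\lnot p1 \land p5), \lnot p4.
            (\lnot p1 \land p5): α-rule — add \lnot p1, p5.
            \lnot (\lnot p1 \land p5): β-rule — branch into \lnot \lnot p1  //  \lnot p5.
              branch 2.1.1.1 (add \lnot \lnot p1):
                × closes — contains both p1 and \lnot p1.
              branch 2.1.1.2 (add \lnot p5):
                × closes — contains both p5 and \lnot p5.
          branch 2.1.2 (add p3):
            × closes — contains both p3 and \lnot p3.
      branch 2.2 (add \lnot \lnot p4):
        (((\lnot p1 \land p5) \land \lnot p4) \lor p3): β-rule — branch into ((\lnot p1 \land p5) \land \lnot p4)  //  p3.
          branch 2.2.1 (add ((\lnot p1 \land p5) \land \lnot p4)):
            ((\lnot p1 \land p5) \land \lnot p4): α-rule — add (\lnot p1 \land p5), \lnot p4.
            × closes — contains both p4 and \lnot p4.
          branch 2.2.2 (add p3):
            × closes — contains both p3 and \lnot p3.
All 6 branches close.
Every branch closed, so the negation is unsatisfiable and the formula is valid.

Valid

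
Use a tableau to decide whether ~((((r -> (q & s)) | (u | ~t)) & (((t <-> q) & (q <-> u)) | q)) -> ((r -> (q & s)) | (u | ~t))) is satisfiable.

Initial set: {~((((r -> (q & s)) | (u | ~t)) & (((t <-> q) & (q <-> u)) | q)) -> ((r -> (q & s)) | (u | ~t)))}.
~((((r -> (q & s)) | (u | ~t)) & (((t <-> q) & (q <-> u)) | q)) -> ((r -> (q & s)) | (u | ~t))): α-rule — add (((r -> (q & s)) | (u | ~t)) & (((t <-> q) & (q <-> u)) | q)), ~((r -> (q & s)) | (u | ~t)).
(((r -> (q & s)) | (u | ~t)) & (((t <-> q) & (q <-> u)) | q)): α-rule — add ((r -> (q & s)) | (u | ~t)), (((t <-> q) & (q <-> u)) | q).
~((r -> (q & s)) | (u | ~t)): α-rule — add ~(r -> (q & s)), ~(u | ~t).
~(r -> (q & s)): α-rule — add r, ~(q & s).
~(u | ~t): α-rule — add ~u, ~~t.
((r -> (q & s)) | (u | ~t)): β-rule — branch into (r -> (q & s))  //  (u | ~t).
  branch 1 (add (r -> (q & s))):
    (((t <-> q) & (q <-> u)) | q): β-rule — branch into ((t <-> q) & (q <-> u))  //  q.
      branch 1.1 (add ((t <-> q) & (q <-> u))):
        ((t <-> q) & (q <-> u)): α-rule — add (t <-> q), (q <-> u).
        ~(q & s): β-rule — branch into ~q  //  ~s.
          branch 1.1.1 (add ~q):
            (r -> (q & s)): β-rule — branch into ~r  //  (q & s).
              branch 1.1.1.1 (add ~r):
                × closes — contains both r and ~r.
              branch 1.1.1.2 (add (q & s)):
                (q & s): α-rule — add q, s.
                × closes — contains both q and ~q.
          branch 1.1.2 (add ~s):
            (r -> (q & s)): β-rule — branch into ~r  //  (q & s).
              branch 1.1.2.1 (add ~r):
                × closes — contains both r and ~r.
              branch 1.1.2.2 (add (q & s)):
                (q & s): α-rule — add q, s.
                × closes — contains both s and ~s.
      branch 1.2 (add q):
        ~(q & s): β-rule — branch into ~q  //  ~s.
          branch 1.2.1 (add ~q):
            × closes — contains both q and ~q.
          branch 1.2.2 (add ~s):
            (r -> (q & s)): β-rule — branch into ~r  //  (q & s).
              branch 1.2.2.1 (add ~r):
                × closes — contains both r and ~r.
              branch 1.2.2.2 (add (q & s)):
                (q & s): α-rule — add q, s.
                × closes — contains both s and ~s.
  branch 2 (add (u | ~t)):
    (((t <-> q) & (q <-> u)) | q): β-rule — branch into ((t <-> q) & (q <-> u))  //  q.
      branch 2.1 (add ((t <-> q) & (q <-> u))):
        ((t <-> q) & (q <-> u)): α-rule — add (t <-> q), (q <-> u).
        ~(q & s): β-rule — branch into ~q  //  ~s.
          branch 2.1.1 (add ~q):
            (u | ~t): β-rule — branch into u  //  ~t.
              branch 2.1.1.1 (add u):
                × closes — contains both u and ~u.
              branch 2.1.1.2 (add ~t):
                × closes — contains both t and ~t.
          branch 2.1.2 (add ~s):
            (u | ~t): β-rule — branch into u  //  ~t.
              branch 2.1.2.1 (add u):
                × closes — contains both u and ~u.
              branch 2.1.2.2 (add ~t):
                × closes — contains both t and ~t.
      branch 2.2 (add q):
        ~(q & s): β-rule — branch into ~q  //  ~s.
          branch 2.2.1 (add ~q):
            × closes — contains both q and ~q.
          branch 2.2.2 (add ~s):
            (u | ~t): β-rule — branch into u  //  ~t.
              branch 2.2.2.1 (add u):
                × closes — contains both u and ~u.
              branch 2.2.2.2 (add ~t):
                × closes — contains both t and ~t.
All 14 branches close.
Every branch closed; the formula is unsatisfiable.

Unsatisfiable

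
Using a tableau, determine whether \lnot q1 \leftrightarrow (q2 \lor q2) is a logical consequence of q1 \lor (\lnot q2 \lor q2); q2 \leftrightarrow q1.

No

Initial set: {(q1 \lor (\lnot q2 \lor q2)); (q2 \leftrightarrow q1); \lnot (\lnot q1 \leftrightarrow (q2 \lor q2))}.
(q1 \lor (\lnot q2 \lor q2)): β-rule — branch into q1  //  (\lnot q2 \lor q2).
  branch 1 (add q1):
    (q2 \leftrightarrow q1): β-rule — branch into q2, q1  //  \lnot q2, \lnot q1.
      branch 1.1 (add q2, q1):
        \lnot (\lnot q1 \leftrightarrow (q2 \lor q2)): β-rule — branch into \lnot q1, \lnot (q2 \lor q2)  //  \lnot \lnot q1, (q2 \lor q2).
          branch 1.1.1 (add \lnot q1, \lnot (q2 \lor q2)):
            × closes — contains both q1 and \lnot q1.
          branch 1.1.2 (add \lnot \lnot q1, (q2 \lor q2)):
            (q2 \lor q2): β-rule — branch into q2  //  q2.
              branch 1.1.2.1 (add q2):
                ○ open, literals {q1=true, q2=true}.
              branch 1.1.2.2 (add q2):
                ○ open, literals {q1=true, q2=true}.
      branch 1.2 (add \lnot q2, \lnot q1):
        × closes — contains both q1 and \lnot q1.
  branch 2 (add (\lnot q2 \lor q2)):
    (q2 \leftrightarrow q1): β-rule — branch into q2, q1  //  \lnot q2, \lnot q1.
      branch 2.1 (add q2, q1):
        \lnot (\lnot q1 \leftrightarrow (q2 \lor q2)): β-rule — branch into \lnot q1, \lnot (q2 \lor q2)  //  \lnot \lnot q1, (q2 \lor q2).
          branch 2.1.1 (add \lnot q1, \lnot (q2 \lor q2)):
            × closes — contains both q1 and \lnot q1.
          branch 2.1.2 (add \lnot \lnot q1, (q2 \lor q2)):
            (\lnot q2 \lor q2): β-rule — branch into \lnot q2  //  q2.
              branch 2.1.2.1 (add \lnot q2):
                × closes — contains both q2 and \lnot q2.
              branch 2.1.2.2 (add q2):
                (q2 \lor q2): β-rule — branch into q2  //  q2.
                  branch 2.1.2.2.1 (add q2):
                    ○ open, literals {q1=true, q2=true}.
                  branch 2.1.2.2.2 (add q2):
                    ○ open, literals {q1=true, q2=true}.
      branch 2.2 (add \lnot q2, \lnot q1):
        \lnot (\lnot q1 \leftrightarrow (q2 \lor q2)): β-rule — branch into \lnot q1, \lnot (q2 \lor q2)  //  \lnot \lnot q1, (q2 \lor q2).
          branch 2.2.1 (add \lnot q1, \lnot (q2 \lor q2)):
            \lnot (q2 \lor q2): α-rule — add \lnot q2, \lnot q2.
            (\lnot q2 \lor q2): β-rule — branch into \lnot q2  //  q2.
              branch 2.2.1.1 (add \lnot q2):
                ○ open, literals {q1=false, q2=false}.
              branch 2.2.1.2 (add q2):
                × closes — contains both q2 and \lnot q2.
          branch 2.2.2 (add \lnot \lnot q1, (q2 \lor q2)):
            × closes — contains both q1 and \lnot q1.
6 branches closed, 5 open.
An open branch gives a countermodel: q1=true, q2=true (unmentioned atoms arbitrary); the premises hold there but the conclusion fails.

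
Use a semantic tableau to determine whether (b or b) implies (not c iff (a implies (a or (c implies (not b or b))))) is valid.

Assume the negation and expand:
Initial set: {not ((b or b) implies (not c iff (a implies (a or (c implies (not b or b))))))}.
not ((b or b) implies (not c iff (a implies (a or (c implies (not b or b)))))): α-rule — add (b or b), not (not c iff (a implies (a or (c implies (not b or b))))).
(b or b): β-rule — branch into b  //  b.
  branch 1 (add b):
    not (not c iff (a implies (a or (c implies (not b or b))))): β-rule — branch into not c, not (a implies (a or (c implies (not b or b))))  //  not not c, (a implies (a or (c implies (not b or b)))).
      branch 1.1 (add not c, not (a implies (a or (c implies (not b or b))))):
        not (a implies (a or (c implies (not b or b)))): α-rule — add a, not (a or (c implies (not b or b))).
        not (a or (c implies (not b or b))): α-rule — add not a, not (c implies (not b or b)).
        × closes — contains both a and not a.
      branch 1.2 (add not not c, (a implies (a or (c implies (not b or b))))):
        (a implies (a or (c implies (not b or b)))): β-rule — branch into not a  //  (a or (c implies (not b or b))).
          branch 1.2.1 (add not a):
            ○ open, literals {a=0, b=1, c=1}.
          branch 1.2.2 (add (a or (c implies (not b or b)))):
            (a or (c implies (not b or b))): β-rule — branch into a  //  (c implies (not b or b)).
              branch 1.2.2.1 (add a):
                ○ open, literals {a=1, b=1, c=1}.
              branch 1.2.2.2 (add (c implies (not b or b))):
                (c implies (not b or b)): β-rule — branch into not c  //  (not b or b).
                  branch 1.2.2.2.1 (add not c):
                    × closes — contains both c and not c.
                  branch 1.2.2.2.2 (add (not b or b)):
                    (not b or b): β-rule — branch into not b  //  b.
                      branch 1.2.2.2.2.1 (add not b):
                        × closes — contains both b and not b.
                      branch 1.2.2.2.2.2 (add b):
                        ○ open, literals {b=1, c=1}.
  branch 2 (add b):
    not (not c iff (a implies (a or (c implies (not b or b))))): β-rule — branch into not c, not (a implies (a or (c implies (not b or b))))  //  not not c, (a implies (a or (c implies (not b or b)))).
      branch 2.1 (add not c, not (a implies (a or (c implies (not b or b))))):
        not (a implies (a or (c implies (not b or b)))): α-rule — add a, not (a or (c implies (not b or b))).
        not (a or (c implies (not b or b))): α-rule — add not a, not (c implies (not b or b)).
        × closes — contains both a and not a.
      branch 2.2 (add not not c, (a implies (a or (c implies (not b or b))))):
        (a implies (a or (c implies (not b or b)))): β-rule — branch into not a  //  (a or (c implies (not b or b))).
          branch 2.2.1 (add not a):
            ○ open, literals {a=0, b=1, c=1}.
          branch 2.2.2 (add (a or (c implies (not b or b)))):
            (a or (c implies (not b or b))): β-rule — branch into a  //  (c implies (not b or b)).
              branch 2.2.2.1 (add a):
                ○ open, literals {a=1, b=1, c=1}.
              branch 2.2.2.2 (add (c implies (not b or b))):
                (c implies (not b or b)): β-rule — branch into not c  //  (not b or b).
                  branch 2.2.2.2.1 (add not c):
                    × closes — contains both c and not c.
                  branch 2.2.2.2.2 (add (not b or b)):
                    (not b or b): β-rule — branch into not b  //  b.
                      branch 2.2.2.2.2.1 (add not b):
                        × closes — contains both b and not b.
                      branch 2.2.2.2.2.2 (add b):
                        ○ open, literals {b=1, c=1}.
6 branches closed, 6 open.
An open branch gives a countermodel: a=0, b=1, c=1 (unmentioned atoms arbitrary); under it the original formula is false.

Not valid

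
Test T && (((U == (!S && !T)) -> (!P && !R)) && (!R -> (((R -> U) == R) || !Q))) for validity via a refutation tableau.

Assume the negation and expand:
Initial set: {!(T && (((U == (!S && !T)) -> (!P && !R)) && (!R -> (((R -> U) == R) || !Q))))}.
!(T && (((U == (!S && !T)) -> (!P && !R)) && (!R -> (((R -> U) == R) || !Q)))): β-rule — branch into !T  //  !(((U == (!S && !T)) -> (!P && !R)) && (!R -> (((R -> U) == R) || !Q))).
  branch 1 (add !T):
    ○ open, literals {T=false}.
  branch 2 (add !(((U == (!S && !T)) -> (!P && !R)) && (!R -> (((R -> U) == R) || !Q)))):
    !(((U == (!S && !T)) -> (!P && !R)) && (!R -> (((R -> U) == R) || !Q))): β-rule — branch into !((U == (!S && !T)) -> (!P && !R))  //  !(!R -> (((R -> U) == R) || !Q)).
      branch 2.1 (add !((U == (!S && !T)) -> (!P && !R))):
        !((U == (!S && !T)) -> (!P && !R)): α-rule — add (U == (!S && !T)), !(!P && !R).
        (U == (!S && !T)): β-rule — branch into U, (!S && !T)  //  !U, !(!S && !T).
          branch 2.1.1 (add U, (!S && !T)):
            (!S && !T): α-rule — add !S, !T.
            !(!P && !R): β-rule — branch into !!P  //  !!R.
              branch 2.1.1.1 (add !!P):
                ○ open, literals {P=true, S=false, T=false, U=true}.
              branch 2.1.1.2 (add !!R):
                ○ open, literals {R=true, S=false, T=false, U=true}.
          branch 2.1.2 (add !U, !(!S && !T)):
            !(!P && !R): β-rule — branch into !!P  //  !!R.
              branch 2.1.2.1 (add !!P):
                !(!S && !T): β-rule — branch into !!S  //  !!T.
                  branch 2.1.2.1.1 (add !!S):
                    ○ open, literals {P=true, S=true, U=false}.
                  branch 2.1.2.1.2 (add !!T):
                    ○ open, literals {P=true, T=true, U=false}.
              branch 2.1.2.2 (add !!R):
                !(!S && !T): β-rule — branch into !!S  //  !!T.
                  branch 2.1.2.2.1 (add !!S):
                    ○ open, literals {R=true, S=true, U=false}.
                  branch 2.1.2.2.2 (add !!T):
                    ○ open, literals {R=true, T=true, U=false}.
      branch 2.2 (add !(!R -> (((R -> U) == R) || !Q))):
        !(!R -> (((R -> U) == R) || !Q)): α-rule — add !R, !(((R -> U) == R) || !Q).
        !(((R -> U) == R) || !Q): α-rule — add !((R -> U) == R), !!Q.
        !((R -> U) == R): β-rule — branch into (R -> U), !R  //  !(R -> U), R.
          branch 2.2.1 (add (R -> U), !R):
            (R -> U): β-rule — branch into !R  //  U.
              branch 2.2.1.1 (add !R):
                ○ open, literals {Q=true, R=false}.
              branch 2.2.1.2 (add U):
                ○ open, literals {Q=true, R=false, U=true}.
          branch 2.2.2 (add !(R -> U), R):
            × closes — contains both R and !R.
1 branch closed, 9 open.
An open branch gives a countermodel: T=false (unmentioned atoms arbitrary); under it the original formula is false.

Not valid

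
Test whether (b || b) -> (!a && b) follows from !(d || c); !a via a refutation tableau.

Initial set: {!(d || c); !a; !((b || b) -> (!a && b))}.
!(d || c): α-rule — add !d, !c.
!((b || b) -> (!a && b)): α-rule — add (b || b), !(!a && b).
(b || b): β-rule — branch into b  //  b.
  branch 1 (add b):
    !(!a && b): β-rule — branch into !!a  //  !b.
      branch 1.1 (add !!a):
        × closes — contains both a and !a.
      branch 1.2 (add !b):
        × closes — contains both b and !b.
  branch 2 (add b):
    !(!a && b): β-rule — branch into !!a  //  !b.
      branch 2.1 (add !!a):
        × closes — contains both a and !a.
      branch 2.2 (add !b):
        × closes — contains both b and !b.
All 4 branches close.
Every branch closed, so the premises entail the conclusion.

Yes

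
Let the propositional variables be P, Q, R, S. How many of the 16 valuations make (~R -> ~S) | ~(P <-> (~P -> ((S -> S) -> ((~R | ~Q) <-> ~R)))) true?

Initial set: {((~R -> ~S) | ~(P <-> (~P -> ((S -> S) -> ((~R | ~Q) <-> ~R)))))}.
((~R -> ~S) | ~(P <-> (~P -> ((S -> S) -> ((~R | ~Q) <-> ~R))))): β-rule — branch into (~R -> ~S)  //  ~(P <-> (~P -> ((S -> S) -> ((~R | ~Q) <-> ~R)))).
  branch 1 (add (~R -> ~S)):
    (~R -> ~S): β-rule — branch into ~~R  //  ~S.
      branch 1.1 (add ~~R):
        ○ open, literals {R=T}.
      branch 1.2 (add ~S):
        ○ open, literals {S=F}.
  branch 2 (add ~(P <-> (~P -> ((S -> S) -> ((~R | ~Q) <-> ~R))))):
    ~(P <-> (~P -> ((S -> S) -> ((~R | ~Q) <-> ~R)))): β-rule — branch into P, ~(~P -> ((S -> S) -> ((~R | ~Q) <-> ~R)))  //  ~P, (~P -> ((S -> S) -> ((~R | ~Q) <-> ~R))).
      branch 2.1 (add P, ~(~P -> ((S -> S) -> ((~R | ~Q) <-> ~R)))):
        ~(~P -> ((S -> S) -> ((~R | ~Q) <-> ~R))): α-rule — add ~P, ~((S -> S) -> ((~R | ~Q) <-> ~R)).
        × closes — contains both P and ~P.
      branch 2.2 (add ~P, (~P -> ((S -> S) -> ((~R | ~Q) <-> ~R)))):
        (~P -> ((S -> S) -> ((~R | ~Q) <-> ~R))): β-rule — branch into ~~P  //  ((S -> S) -> ((~R | ~Q) <-> ~R)).
          branch 2.2.1 (add ~~P):
            × closes — contains both P and ~P.
          branch 2.2.2 (add ((S -> S) -> ((~R | ~Q) <-> ~R))):
            ((S -> S) -> ((~R | ~Q) <-> ~R)): β-rule — branch into ~(S -> S)  //  ((~R | ~Q) <-> ~R).
              branch 2.2.2.1 (add ~(S -> S)):
                ~(S -> S): α-rule — add S, ~S.
                × closes — contains both S and ~S.
              branch 2.2.2.2 (add ((~R | ~Q) <-> ~R)):
                ((~R | ~Q) <-> ~R): β-rule — branch into (~R | ~Q), ~R  //  ~(~R | ~Q), ~~R.
                  branch 2.2.2.2.1 (add (~R | ~Q), ~R):
                    (~R | ~Q): β-rule — branch into ~R  //  ~Q.
                      branch 2.2.2.2.1.1 (add ~R):
                        ○ open, literals {P=F, R=F}.
                      branch 2.2.2.2.1.2 (add ~Q):
                        ○ open, literals {P=F, Q=F, R=F}.
                  branch 2.2.2.2.2 (add ~(~R | ~Q), ~~R):
                    ~(~R | ~Q): α-rule — add ~~R, ~~Q.
                    ○ open, literals {P=F, Q=T, R=T}.
3 branches closed, 5 open.
Each open branch fixes some atoms; the unmentioned ones are free. Counting distinct full assignments: branch {R=T} (P, Q, S) contributes 8 new; branch {S=F} (P, Q, R) contributes 4 new; branch {P=F, R=F} (Q, S) contributes 2 new; branch {P=F, Q=F, R=F} (S) contributes 0 new; branch {P=F, Q=T, R=T} (S) contributes 0 new. Total: 14.

14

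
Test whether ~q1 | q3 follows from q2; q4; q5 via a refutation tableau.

No

Initial set: {q2; q4; q5; ~(~q1 | q3)}.
~(~q1 | q3): α-rule — add ~~q1, ~q3.
○ open, literals {q1=true, q2=true, q3=false, q4=true, q5=true}.
0 branches closed, 1 open.
An open branch gives a countermodel: q1=true, q2=true, q3=false, q4=true, q5=true (unmentioned atoms arbitrary); the premises hold there but the conclusion fails.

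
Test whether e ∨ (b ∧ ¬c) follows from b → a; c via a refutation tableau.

Initial set: {(b → a); c; ¬(e ∨ (b ∧ ¬c))}.
¬(e ∨ (b ∧ ¬c)): α-rule — add ¬e, ¬(b ∧ ¬c).
(b → a): β-rule — branch into ¬b  //  a.
  branch 1 (add ¬b):
    ¬(b ∧ ¬c): β-rule — branch into ¬b  //  ¬¬c.
      branch 1.1 (add ¬b):
        ○ open, literals {b=F, c=T, e=F}.
      branch 1.2 (add ¬¬c):
        ○ open, literals {b=F, c=T, e=F}.
  branch 2 (add a):
    ¬(b ∧ ¬c): β-rule — branch into ¬b  //  ¬¬c.
      branch 2.1 (add ¬b):
        ○ open, literals {a=T, b=F, c=T, e=F}.
      branch 2.2 (add ¬¬c):
        ○ open, literals {a=T, c=T, e=F}.
0 branches closed, 4 open.
An open branch gives a countermodel: b=F, c=T, e=F (unmentioned atoms arbitrary); the premises hold there but the conclusion fails.

No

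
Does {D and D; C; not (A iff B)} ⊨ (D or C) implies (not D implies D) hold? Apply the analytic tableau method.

Yes

Initial set: {(D and D); C; not (A iff B); not ((D or C) implies (not D implies D))}.
(D and D): α-rule — add D, D.
not ((D or C) implies (not D implies D)): α-rule — add (D or C), not (not D implies D).
not (not D implies D): α-rule — add not D, not D.
× closes — contains both D and not D.
All 1 branch closes.
Every branch closed, so the premises entail the conclusion.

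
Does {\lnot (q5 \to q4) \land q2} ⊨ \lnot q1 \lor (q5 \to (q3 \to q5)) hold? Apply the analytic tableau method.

Yes

Initial set: {T (\lnot (q5 \to q4) \land q2); F (\lnot q1 \lor (q5 \to (q3 \to q5)))}.
T (\lnot (q5 \to q4) \land q2): α-rule — add T \lnot (q5 \to q4), T q2.
F (\lnot q1 \lor (q5 \to (q3 \to q5))): α-rule — add F \lnot q1, F (q5 \to (q3 \to q5)).
T \lnot (q5 \to q4): α-rule — add T q5, F q4.
F (q5 \to (q3 \to q5)): α-rule — add T q5, F (q3 \to q5).
F (q3 \to q5): α-rule — add T q3, F q5.
× closes — contains both q5 and \lnot q5.
All 1 branch closes.
Every branch closed, so the premises entail the conclusion.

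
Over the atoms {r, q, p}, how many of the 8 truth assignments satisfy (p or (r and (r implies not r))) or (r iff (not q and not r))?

5

Initial set: {((p or (r and (r implies not r))) or (r iff (not q and not r)))}.
((p or (r and (r implies not r))) or (r iff (not q and not r))): β-rule — branch into (p or (r and (r implies not r)))  //  (r iff (not q and not r)).
  branch 1 (add (p or (r and (r implies not r)))):
    (p or (r and (r implies not r))): β-rule — branch into p  //  (r and (r implies not r)).
      branch 1.1 (add p):
        ○ open, literals {p=T}.
      branch 1.2 (add (r and (r implies not r))):
        (r and (r implies not r)): α-rule — add r, (r implies not r).
        (r implies not r): β-rule — branch into not r  //  not r.
          branch 1.2.1 (add not r):
            × closes — contains both r and not r.
          branch 1.2.2 (add not r):
            × closes — contains both r and not r.
  branch 2 (add (r iff (not q and not r))):
    (r iff (not q and not r)): β-rule — branch into r, (not q and not r)  //  not r, not (not q and not r).
      branch 2.1 (add r, (not q and not r)):
        (not q and not r): α-rule — add not q, not r.
        × closes — contains both r and not r.
      branch 2.2 (add not r, not (not q and not r)):
        not (not q and not r): β-rule — branch into not not q  //  not not r.
          branch 2.2.1 (add not not q):
            ○ open, literals {q=T, r=F}.
          branch 2.2.2 (add not not r):
            × closes — contains both r and not r.
4 branches closed, 2 open.
Each open branch fixes some atoms; the unmentioned ones are free. Counting distinct full assignments: branch {p=T} (r, q) contributes 4 new; branch {q=T, r=F} (p) contributes 1 new. Total: 5.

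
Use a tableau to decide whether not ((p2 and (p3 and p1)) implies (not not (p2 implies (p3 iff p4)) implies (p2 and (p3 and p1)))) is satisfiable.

Unsatisfiable

Initial set: {T not ((p2 and (p3 and p1)) implies (not not (p2 implies (p3 iff p4)) implies (p2 and (p3 and p1))))}.
T not ((p2 and (p3 and p1)) implies (not not (p2 implies (p3 iff p4)) implies (p2 and (p3 and p1)))): α-rule — add T (p2 and (p3 and p1)), F (not not (p2 implies (p3 iff p4)) implies (p2 and (p3 and p1))).
T (p2 and (p3 and p1)): α-rule — add T p2, T (p3 and p1).
F (not not (p2 implies (p3 iff p4)) implies (p2 and (p3 and p1))): α-rule — add T not not (p2 implies (p3 iff p4)), F (p2 and (p3 and p1)).
T (p3 and p1): α-rule — add T p3, T p1.
T not not (p2 implies (p3 iff p4)): drop double negation, giving T (p2 implies (p3 iff p4)).
F (p2 and (p3 and p1)): β-rule — branch into F p2  //  F (p3 and p1).
  branch 1 (add F p2):
    × closes — contains both p2 and not p2.
  branch 2 (add F (p3 and p1)):
    T (p2 implies (p3 iff p4)): β-rule — branch into F p2  //  T (p3 iff p4).
      branch 2.1 (add F p2):
        × closes — contains both p2 and not p2.
      branch 2.2 (add T (p3 iff p4)):
        F (p3 and p1): β-rule — branch into F p3  //  F p1.
          branch 2.2.1 (add F p3):
            × closes — contains both p3 and not p3.
          branch 2.2.2 (add F p1):
            × closes — contains both p1 and not p1.
All 4 branches close.
Every branch closed; the formula is unsatisfiable.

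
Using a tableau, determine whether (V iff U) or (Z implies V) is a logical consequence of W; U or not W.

No

Initial set: {W; (U or not W); not ((V iff U) or (Z implies V))}.
not ((V iff U) or (Z implies V)): α-rule — add not (V iff U), not (Z implies V).
not (Z implies V): α-rule — add Z, not V.
(U or not W): β-rule — branch into U  //  not W.
  branch 1 (add U):
    not (V iff U): β-rule — branch into V, not U  //  not V, U.
      branch 1.1 (add V, not U):
        × closes — contains both V and not V.
      branch 1.2 (add not V, U):
        ○ open, literals {U=T, V=F, W=T, Z=T}.
  branch 2 (add not W):
    × closes — contains both W and not W.
2 branches closed, 1 open.
An open branch gives a countermodel: U=T, V=F, W=T, Z=T (unmentioned atoms arbitrary); the premises hold there but the conclusion fails.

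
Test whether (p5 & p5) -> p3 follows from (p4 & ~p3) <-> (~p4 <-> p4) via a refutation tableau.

No

Initial set: {((p4 & ~p3) <-> (~p4 <-> p4)); ~((p5 & p5) -> p3)}.
~((p5 & p5) -> p3): α-rule — add (p5 & p5), ~p3.
(p5 & p5): α-rule — add p5, p5.
((p4 & ~p3) <-> (~p4 <-> p4)): β-rule — branch into (p4 & ~p3), (~p4 <-> p4)  //  ~(p4 & ~p3), ~(~p4 <-> p4).
  branch 1 (add (p4 & ~p3), (~p4 <-> p4)):
    (p4 & ~p3): α-rule — add p4, ~p3.
    (~p4 <-> p4): β-rule — branch into ~p4, p4  //  ~~p4, ~p4.
      branch 1.1 (add ~p4, p4):
        × closes — contains both p4 and ~p4.
      branch 1.2 (add ~~p4, ~p4):
        × closes — contains both p4 and ~p4.
  branch 2 (add ~(p4 & ~p3), ~(~p4 <-> p4)):
    ~(p4 & ~p3): β-rule — branch into ~p4  //  ~~p3.
      branch 2.1 (add ~p4):
        ~(~p4 <-> p4): β-rule — branch into ~p4, ~p4  //  ~~p4, p4.
          branch 2.1.1 (add ~p4, ~p4):
            ○ open, literals {p3=false, p4=false, p5=true}.
          branch 2.1.2 (add ~~p4, p4):
            × closes — contains both p4 and ~p4.
      branch 2.2 (add ~~p3):
        × closes — contains both p3 and ~p3.
4 branches closed, 1 open.
An open branch gives a countermodel: p3=false, p4=false, p5=true (unmentioned atoms arbitrary); the premises hold there but the conclusion fails.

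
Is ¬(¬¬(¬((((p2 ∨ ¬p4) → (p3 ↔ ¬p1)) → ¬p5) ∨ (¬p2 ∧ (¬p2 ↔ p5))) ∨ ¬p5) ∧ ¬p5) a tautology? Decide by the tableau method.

Not valid

Assume the negation and expand:
Initial set: {¬¬(¬¬(¬((((p2 ∨ ¬p4) → (p3 ↔ ¬p1)) → ¬p5) ∨ (¬p2 ∧ (¬p2 ↔ p5))) ∨ ¬p5) ∧ ¬p5)}.
¬¬(¬¬(¬((((p2 ∨ ¬p4) → (p3 ↔ ¬p1)) → ¬p5) ∨ (¬p2 ∧ (¬p2 ↔ p5))) ∨ ¬p5) ∧ ¬p5): α-rule — add ¬¬(¬((((p2 ∨ ¬p4) → (p3 ↔ ¬p1)) → ¬p5) ∨ (¬p2 ∧ (¬p2 ↔ p5))) ∨ ¬p5), ¬p5.
¬¬(¬((((p2 ∨ ¬p4) → (p3 ↔ ¬p1)) → ¬p5) ∨ (¬p2 ∧ (¬p2 ↔ p5))) ∨ ¬p5): drop double negation, giving (¬((((p2 ∨ ¬p4) → (p3 ↔ ¬p1)) → ¬p5) ∨ (¬p2 ∧ (¬p2 ↔ p5))) ∨ ¬p5).
(¬((((p2 ∨ ¬p4) → (p3 ↔ ¬p1)) → ¬p5) ∨ (¬p2 ∧ (¬p2 ↔ p5))) ∨ ¬p5): β-rule — branch into ¬((((p2 ∨ ¬p4) → (p3 ↔ ¬p1)) → ¬p5) ∨ (¬p2 ∧ (¬p2 ↔ p5)))  //  ¬p5.
  branch 1 (add ¬((((p2 ∨ ¬p4) → (p3 ↔ ¬p1)) → ¬p5) ∨ (¬p2 ∧ (¬p2 ↔ p5)))):
    ¬((((p2 ∨ ¬p4) → (p3 ↔ ¬p1)) → ¬p5) ∨ (¬p2 ∧ (¬p2 ↔ p5))): α-rule — add ¬(((p2 ∨ ¬p4) → (p3 ↔ ¬p1)) → ¬p5), ¬(¬p2 ∧ (¬p2 ↔ p5)).
    ¬(((p2 ∨ ¬p4) → (p3 ↔ ¬p1)) → ¬p5): α-rule — add ((p2 ∨ ¬p4) → (p3 ↔ ¬p1)), ¬¬p5.
    × closes — contains both p5 and ¬p5.
  branch 2 (add ¬p5):
    ○ open, literals {p5=0}.
1 branch closed, 1 open.
An open branch gives a countermodel: p5=0 (unmentioned atoms arbitrary); under it the original formula is false.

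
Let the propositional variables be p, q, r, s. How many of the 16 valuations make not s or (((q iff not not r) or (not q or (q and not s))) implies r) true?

Initial set: {(not s or (((q iff not not r) or (not q or (q and not s))) implies r))}.
(not s or (((q iff not not r) or (not q or (q and not s))) implies r)): β-rule — branch into not s  //  (((q iff not not r) or (not q or (q and not s))) implies r).
  branch 1 (add not s):
    ○ open, literals {s=0}.
  branch 2 (add (((q iff not not r) or (not q or (q and not s))) implies r)):
    (((q iff not not r) or (not q or (q and not s))) implies r): β-rule — branch into not ((q iff not not r) or (not q or (q and not s)))  //  r.
      branch 2.1 (add not ((q iff not not r) or (not q or (q and not s)))):
        not ((q iff not not r) or (not q or (q and not s))): α-rule — add not (q iff not not r), not (not q or (q and not s)).
        not (not q or (q and not s)): α-rule — add not not q, not (q and not s).
        not (q iff not not r): β-rule — branch into q, not not not r  //  not q, not not r.
          branch 2.1.1 (add q, not not not r):
            not not not r: drop double negation, giving not r.
            not (q and not s): β-rule — branch into not q  //  not not s.
              branch 2.1.1.1 (add not q):
                × closes — contains both q and not q.
              branch 2.1.1.2 (add not not s):
                ○ open, literals {q=1, r=0, s=1}.
          branch 2.1.2 (add not q, not not r):
            × closes — contains both q and not q.
      branch 2.2 (add r):
        ○ open, literals {r=1}.
2 branches closed, 3 open.
Each open branch fixes some atoms; the unmentioned ones are free. Counting distinct full assignments: branch {s=0} (p, q, r) contributes 8 new; branch {q=1, r=0, s=1} (p) contributes 2 new; branch {r=1} (p, q, s) contributes 4 new. Total: 14.

14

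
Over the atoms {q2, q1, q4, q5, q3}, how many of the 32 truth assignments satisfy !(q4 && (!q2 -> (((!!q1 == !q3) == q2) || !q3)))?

Initial set: {!(q4 && (!q2 -> (((!!q1 == !q3) == q2) || !q3)))}.
!(q4 && (!q2 -> (((!!q1 == !q3) == q2) || !q3))): β-rule — branch into !q4  //  !(!q2 -> (((!!q1 == !q3) == q2) || !q3)).
  branch 1 (add !q4):
    ○ open, literals {q4=0}.
  branch 2 (add !(!q2 -> (((!!q1 == !q3) == q2) || !q3))):
    !(!q2 -> (((!!q1 == !q3) == q2) || !q3)): α-rule — add !q2, !(((!!q1 == !q3) == q2) || !q3).
    !(((!!q1 == !q3) == q2) || !q3): α-rule — add !((!!q1 == !q3) == q2), !!q3.
    !((!!q1 == !q3) == q2): β-rule — branch into (!!q1 == !q3), !q2  //  !(!!q1 == !q3), q2.
      branch 2.1 (add (!!q1 == !q3), !q2):
        (!!q1 == !q3): β-rule — branch into !!q1, !q3  //  !!!q1, !!q3.
          branch 2.1.1 (add !!q1, !q3):
            × closes — contains both q3 and !q3.
          branch 2.1.2 (add !!!q1, !!q3):
            !!!q1: drop double negation, giving !q1.
            ○ open, literals {q1=0, q2=0, q3=1}.
      branch 2.2 (add !(!!q1 == !q3), q2):
        × closes — contains both q2 and !q2.
2 branches closed, 2 open.
Each open branch fixes some atoms; the unmentioned ones are free. Counting distinct full assignments: branch {q4=0} (q2, q1, q5, q3) contributes 16 new; branch {q1=0, q2=0, q3=1} (q4, q5) contributes 2 new. Total: 18.

18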